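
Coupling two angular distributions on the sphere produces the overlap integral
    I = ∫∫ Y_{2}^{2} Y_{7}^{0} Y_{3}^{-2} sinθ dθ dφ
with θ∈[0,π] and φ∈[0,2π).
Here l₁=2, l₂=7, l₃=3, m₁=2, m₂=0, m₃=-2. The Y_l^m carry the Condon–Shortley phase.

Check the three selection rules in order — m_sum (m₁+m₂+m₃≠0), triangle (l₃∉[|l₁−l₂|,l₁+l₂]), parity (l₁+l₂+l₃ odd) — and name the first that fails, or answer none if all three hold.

m₁+m₂+m₃ = 2 + 0 − 2 = 0  ✓
triangle: |2−7|=5 ≤ l₃=3 ≤ 2+7=9  ✗
parity: l₁+l₂+l₃ = 12 is even

triangle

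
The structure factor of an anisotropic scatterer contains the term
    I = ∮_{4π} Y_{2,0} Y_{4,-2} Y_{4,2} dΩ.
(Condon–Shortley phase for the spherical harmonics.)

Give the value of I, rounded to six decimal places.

0.065536

Checks pass: Σm=0; 10 even; l₃=4∈[2,6].
(2·2+1)(2·4+1)(2·4+1) = 405
Δ: 2! 2! 6! / 11! → 1/13860
sum: t=0:+1/192 t=1:−1/36 t=2:+1/192 = -5/288
3j²(2 4 4; 0 0 0) = Δ·Π!·Σ² = 20/693  (sign -1)
sum: t=0:+1/192 t=1:−1/120 t=2:+1/2880 = -1/360
3j²(2 4 4; 0 -2 2) = Δ·Π!·Σ² = 16/3465  (sign -1)
combine: 4πI² = 405·20/693·16/3465 = 320/5929
take √, sign +1: I = 0.06553591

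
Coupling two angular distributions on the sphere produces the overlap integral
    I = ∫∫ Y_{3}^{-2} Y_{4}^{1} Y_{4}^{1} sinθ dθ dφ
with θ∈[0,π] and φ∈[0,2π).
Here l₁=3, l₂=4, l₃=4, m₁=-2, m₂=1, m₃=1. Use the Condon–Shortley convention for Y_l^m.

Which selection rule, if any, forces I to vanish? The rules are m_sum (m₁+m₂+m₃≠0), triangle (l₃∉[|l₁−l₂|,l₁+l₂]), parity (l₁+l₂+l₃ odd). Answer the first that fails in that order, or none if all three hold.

Σmᵢ = 0  ✓
l₃∈[|l₁−l₂|,l₁+l₂]=[1,7], have l₃=4  ✓
Σlᵢ = 11 ⇒ odd  ✗

parity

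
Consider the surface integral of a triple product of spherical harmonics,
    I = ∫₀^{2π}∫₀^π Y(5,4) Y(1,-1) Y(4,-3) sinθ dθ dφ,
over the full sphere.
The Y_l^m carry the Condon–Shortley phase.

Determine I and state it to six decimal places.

0.294638

Rules hold: Σm=0, L=10 even, 4≤4≤6.
N = 11·3·9 = 297
Δ = 2!·8!·0!/11! = 1/495
Racah Σ t=1..1: t=1:−1/576 = -1/576
⇒ 3j(5 1 4; 0 0 0)² = 5/99, sgn -1
Racah Σ t=0..0: t=0:+1/10080 = 1/10080
⇒ 3j(5 1 4; 4 -1 -3)² = 4/55, sgn -1
4πI² = N·(3j₀)²·(3jₘ)² = 12/11
I = +1·√(1.09091/4π) = 0.29463840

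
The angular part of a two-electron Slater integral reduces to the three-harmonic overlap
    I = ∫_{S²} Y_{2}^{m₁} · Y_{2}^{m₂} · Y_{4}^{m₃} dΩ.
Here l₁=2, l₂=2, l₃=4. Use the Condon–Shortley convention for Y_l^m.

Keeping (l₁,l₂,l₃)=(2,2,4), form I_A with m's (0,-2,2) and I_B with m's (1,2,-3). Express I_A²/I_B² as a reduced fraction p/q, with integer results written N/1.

Shared (l₁,l₂,l₃)=(2,2,4): N and (l;000)² cancel in I_A²/I_B².
A: Δ = 0!·4!·4!/9! = 1/630; Racah Σ t=0..0: t=0:+1/96 = 1/96; ⇒ 3j(2 2 4; 0 -2 2)² = 1/42, sgn +1
B: Δ = 0!·4!·4!/9! = 1/630; Racah Σ t=0..0: t=0:+1/144 = 1/144; ⇒ 3j(2 2 4; 1 2 -3)² = 1/18, sgn -1
I_A²/I_B² = (1/42)/(1/18) = 3/7

3/7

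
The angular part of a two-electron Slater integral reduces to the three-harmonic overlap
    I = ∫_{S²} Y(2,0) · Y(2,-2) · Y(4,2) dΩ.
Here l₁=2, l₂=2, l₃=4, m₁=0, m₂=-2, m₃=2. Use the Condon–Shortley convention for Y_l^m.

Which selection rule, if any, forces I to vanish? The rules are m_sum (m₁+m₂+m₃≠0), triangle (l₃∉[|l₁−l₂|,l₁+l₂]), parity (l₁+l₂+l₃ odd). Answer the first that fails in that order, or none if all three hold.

m₁+m₂+m₃ = 0 − 2 + 2 = 0  ✓
triangle: |2−2|=0 ≤ l₃=4 ≤ 2+2=4  ✓
parity: l₁+l₂+l₃ = 8 is even  ✓

none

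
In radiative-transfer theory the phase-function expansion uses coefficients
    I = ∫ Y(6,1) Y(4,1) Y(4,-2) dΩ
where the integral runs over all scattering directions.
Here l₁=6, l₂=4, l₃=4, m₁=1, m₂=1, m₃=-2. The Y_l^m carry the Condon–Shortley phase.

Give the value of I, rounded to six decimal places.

m-sum 0 ✓  L=14 even ✓  2≤4≤10 ✓
Π(2lᵢ+1) = 13×9×9 = 1053
triangle coeff Δ(6,4,4) = 1/1261260
Σ_t [2,4]: t=2:+1/4608 t=3:−1/1296 t=4:+1/4608 = -7/20736
(3j)²=20/1287 [(6 4 4; 0 0 0)], sign=-1
Σ_t [3,5]: t=3:−1/3456 t=4:+1/5760 t=5:−1/172800 = -7/57600
(3j)²=21/2860 [(6 4 4; 1 1 -2)], sign=-1
⇒ 4πI² = 189/1573
I = (+1)√(189/1573/(4π)) = 0.09778261

0.097783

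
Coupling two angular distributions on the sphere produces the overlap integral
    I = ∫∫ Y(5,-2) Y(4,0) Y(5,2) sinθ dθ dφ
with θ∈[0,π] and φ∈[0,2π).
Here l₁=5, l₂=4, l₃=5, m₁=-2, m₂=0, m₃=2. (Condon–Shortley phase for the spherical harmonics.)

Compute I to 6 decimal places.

Rules hold: Σm=0, L=14 even, 1≤5≤9.
N = 11·9·11 = 1089
Δ = 4!·6!·4!/15! = 1/3153150
Racah Σ t=0..4: t=0:+1/69120 t=1:−1/1728 t=2:+1/576 t=3:−1/1728 t=4:+1/69120 = 7/11520
⇒ 3j(5 4 5; 0 0 0)² = 2/143, sgn -1
Racah Σ t=1..4: t=1:−1/25920 t=2:+1/1920 t=3:−1/1728 t=4:+1/20736 = -1/20736
⇒ 3j(5 4 5; -2 0 2)² = 1/2574, sgn +1
4πI² = N·(3j₀)²·(3jₘ)² = 1/169
I = -1·√(0.00591716/4π) = -0.02169960

-0.021700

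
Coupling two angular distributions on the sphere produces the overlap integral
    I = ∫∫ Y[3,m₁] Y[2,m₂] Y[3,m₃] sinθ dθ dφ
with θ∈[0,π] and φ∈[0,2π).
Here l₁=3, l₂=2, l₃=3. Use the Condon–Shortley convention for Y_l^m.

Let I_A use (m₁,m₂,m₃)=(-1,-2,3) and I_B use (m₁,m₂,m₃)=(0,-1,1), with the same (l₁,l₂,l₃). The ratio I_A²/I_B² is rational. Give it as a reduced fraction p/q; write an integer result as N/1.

l's match ⇒ only the (l;m) 3-j factors differ between A and B.
A: triangle coeff Δ(3,2,3) = 1/3780; Σ_t [0,0]: t=0:+1/96 = 1/96; (3j)²=1/42 [(3 2 3; -1 -2 3)], sign=+1
B: triangle coeff Δ(3,2,3) = 1/3780; Σ_t [0,1]: t=0:+1/12 t=1:−1/8 = -1/24; (3j)²=1/210 [(3 2 3; 0 -1 1)], sign=-1
I_A²/I_B² = (1/42)/(1/210) = 5/1

5/1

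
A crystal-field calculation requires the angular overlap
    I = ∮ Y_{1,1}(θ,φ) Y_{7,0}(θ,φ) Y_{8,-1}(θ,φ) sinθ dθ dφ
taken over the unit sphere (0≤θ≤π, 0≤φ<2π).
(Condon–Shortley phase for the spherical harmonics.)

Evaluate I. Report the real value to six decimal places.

Rules hold: Σm=0, L=16 even, 6≤8≤8.
N = 3·15·17 = 765
Δ = 0!·2!·14!/17! = 1/2040
Racah Σ t=0..0: t=0:+1/25401600 = 1/25401600
⇒ 3j(1 7 8; 0 0 0)² = 8/255, sgn +1
Racah Σ t=0..0: t=0:+1/50803200 = 1/50803200
⇒ 3j(1 7 8; 1 0 -1)² = 3/170, sgn -1
4πI² = N·(3j₀)²·(3jₘ)² = 36/85
I = -1·√(0.423529/4π) = -0.18358486

-0.183585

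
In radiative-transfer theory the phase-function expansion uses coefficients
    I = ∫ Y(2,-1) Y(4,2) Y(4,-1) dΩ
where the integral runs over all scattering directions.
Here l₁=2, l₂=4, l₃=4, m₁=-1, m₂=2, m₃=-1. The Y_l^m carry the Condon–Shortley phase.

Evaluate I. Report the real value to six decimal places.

Rules hold: Σm=0, L=10 even, 2≤4≤6.
N = 5·9·9 = 405
Δ = 2!·2!·6!/11! = 1/13860
Racah Σ t=0..2: t=0:+1/192 t=1:−1/36 t=2:+1/192 = -5/288
⇒ 3j(2 4 4; 0 0 0)² = 20/693, sgn -1
Racah Σ t=1..2: t=1:−1/240 t=2:+1/96 = 1/160
⇒ 3j(2 4 4; -1 2 -1)² = 27/1540, sgn -1
4πI² = N·(3j₀)²·(3jₘ)² = 1215/5929
I = +1·√(0.204925/4π) = 0.12770047

0.127700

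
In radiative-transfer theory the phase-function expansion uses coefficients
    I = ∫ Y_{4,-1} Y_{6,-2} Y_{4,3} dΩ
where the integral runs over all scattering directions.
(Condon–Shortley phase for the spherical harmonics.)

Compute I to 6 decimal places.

Rules hold: Σm=0, L=14 even, 2≤4≤10.
N = 9·13·9 = 1053
Δ = 6!·2!·6!/15! = 1/1261260
Racah Σ t=2..4: t=2:+1/4608 t=3:−1/1296 t=4:+1/4608 = -7/20736
⇒ 3j(4 6 4; 0 0 0)² = 20/1287, sgn -1
Racah Σ t=3..4: t=3:−1/8640 t=4:+1/34560 = -1/11520
⇒ 3j(4 6 4; -1 -2 3)² = 3/143, sgn +1
4πI² = N·(3j₀)²·(3jₘ)² = 540/1573
I = -1·√(0.343293/4π) = -0.16528277

-0.165283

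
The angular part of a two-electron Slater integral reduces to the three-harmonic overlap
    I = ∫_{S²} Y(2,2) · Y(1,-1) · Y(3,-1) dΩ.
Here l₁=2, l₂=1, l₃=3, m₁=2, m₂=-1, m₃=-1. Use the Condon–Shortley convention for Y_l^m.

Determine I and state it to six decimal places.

Rules hold: Σm=0, L=6 even, 1≤3≤3.
N = 5·3·7 = 105
Δ = 0!·4!·2!/7! = 1/105
Racah Σ t=0..0: t=0:+1/4 = 1/4
⇒ 3j(2 1 3; 0 0 0)² = 3/35, sgn -1
Racah Σ t=0..0: t=0:+1/48 = 1/48
⇒ 3j(2 1 3; 2 -1 -1)² = 1/105, sgn +1
4πI² = N·(3j₀)²·(3jₘ)² = 3/35
I = -1·√(0.0857143/4π) = -0.08258890

-0.082589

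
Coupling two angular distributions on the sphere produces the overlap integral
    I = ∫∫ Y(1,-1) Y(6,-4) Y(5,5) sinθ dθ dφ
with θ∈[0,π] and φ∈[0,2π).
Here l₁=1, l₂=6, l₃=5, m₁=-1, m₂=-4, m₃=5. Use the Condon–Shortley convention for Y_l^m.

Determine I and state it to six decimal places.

0.040859

Rules hold: Σm=0, L=12 even, 5≤5≤7.
N = 3·13·11 = 429
Δ = 2!·0!·10!/13! = 1/858
Racah Σ t=1..1: t=1:−1/14400 = -1/14400
⇒ 3j(1 6 5; 0 0 0)² = 6/143, sgn +1
Racah Σ t=2..2: t=2:+1/7257600 = 1/7257600
⇒ 3j(1 6 5; -1 -4 5)² = 1/858, sgn +1
4πI² = N·(3j₀)²·(3jₘ)² = 3/143
I = +1·√(0.020979/4π) = 0.04085899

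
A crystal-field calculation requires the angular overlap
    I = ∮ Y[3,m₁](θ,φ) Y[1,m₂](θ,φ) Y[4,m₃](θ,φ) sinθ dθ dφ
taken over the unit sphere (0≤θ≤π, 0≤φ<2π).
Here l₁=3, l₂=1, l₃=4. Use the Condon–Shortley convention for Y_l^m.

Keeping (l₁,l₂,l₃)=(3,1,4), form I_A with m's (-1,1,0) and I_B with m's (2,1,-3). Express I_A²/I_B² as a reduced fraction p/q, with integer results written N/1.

Shared (l₁,l₂,l₃)=(3,1,4): N and (l;000)² cancel in I_A²/I_B².
A: Δ = 0!·6!·2!/9! = 1/252; Racah Σ t=0..0: t=0:+1/96 = 1/96; ⇒ 3j(3 1 4; -1 1 0)² = 1/42, sgn +1
B: Δ = 0!·6!·2!/9! = 1/252; Racah Σ t=0..0: t=0:+1/240 = 1/240; ⇒ 3j(3 1 4; 2 1 -3)² = 1/12, sgn -1
I_A²/I_B² = (1/42)/(1/12) = 2/7

2/7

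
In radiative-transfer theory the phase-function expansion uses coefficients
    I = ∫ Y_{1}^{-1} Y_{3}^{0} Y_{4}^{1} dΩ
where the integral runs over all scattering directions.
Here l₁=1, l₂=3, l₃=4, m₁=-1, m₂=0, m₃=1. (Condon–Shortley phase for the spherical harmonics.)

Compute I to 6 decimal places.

-0.194664

Rules hold: Σm=0, L=8 even, 2≤4≤4.
N = 3·7·9 = 189
Δ = 0!·2!·6!/9! = 1/252
Racah Σ t=0..0: t=0:+1/36 = 1/36
⇒ 3j(1 3 4; 0 0 0)² = 4/63, sgn +1
Racah Σ t=0..0: t=0:+1/72 = 1/72
⇒ 3j(1 3 4; -1 0 1)² = 5/126, sgn -1
4πI² = N·(3j₀)²·(3jₘ)² = 10/21
I = -1·√(0.47619/4π) = -0.19466390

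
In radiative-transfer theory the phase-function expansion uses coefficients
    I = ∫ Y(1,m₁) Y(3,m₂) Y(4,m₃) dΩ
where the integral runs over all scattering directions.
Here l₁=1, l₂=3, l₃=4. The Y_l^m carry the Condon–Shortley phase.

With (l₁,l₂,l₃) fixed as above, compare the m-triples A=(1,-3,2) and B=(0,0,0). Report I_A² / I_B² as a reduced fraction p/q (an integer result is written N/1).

l's match ⇒ only the (l;m) 3-j factors differ between A and B.
A: triangle coeff Δ(1,3,4) = 1/252; Σ_t [0,0]: t=0:+1/1440 = 1/1440; (3j)²=1/252 [(1 3 4; 1 -3 2)], sign=+1
B: triangle coeff Δ(1,3,4) = 1/252; Σ_t [0,0]: t=0:+1/36 = 1/36; (3j)²=4/63 [(1 3 4; 0 0 0)], sign=+1
I_A²/I_B² = (1/252)/(4/63) = 1/16

1/16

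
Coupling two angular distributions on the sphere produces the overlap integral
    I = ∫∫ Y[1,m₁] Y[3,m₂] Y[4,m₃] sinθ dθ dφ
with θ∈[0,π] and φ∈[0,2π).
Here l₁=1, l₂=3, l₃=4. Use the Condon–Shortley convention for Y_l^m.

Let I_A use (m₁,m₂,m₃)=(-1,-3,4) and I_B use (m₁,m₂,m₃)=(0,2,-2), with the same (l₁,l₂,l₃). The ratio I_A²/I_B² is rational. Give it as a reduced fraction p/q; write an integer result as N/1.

l's match ⇒ only the (l;m) 3-j factors differ between A and B.
A: triangle coeff Δ(1,3,4) = 1/252; Σ_t [0,0]: t=0:+1/1440 = 1/1440; (3j)²=1/9 [(1 3 4; -1 -3 4)], sign=+1
B: triangle coeff Δ(1,3,4) = 1/252; Σ_t [0,0]: t=0:+1/120 = 1/120; (3j)²=1/21 [(1 3 4; 0 2 -2)], sign=+1
I_A²/I_B² = (1/9)/(1/21) = 7/3

7/3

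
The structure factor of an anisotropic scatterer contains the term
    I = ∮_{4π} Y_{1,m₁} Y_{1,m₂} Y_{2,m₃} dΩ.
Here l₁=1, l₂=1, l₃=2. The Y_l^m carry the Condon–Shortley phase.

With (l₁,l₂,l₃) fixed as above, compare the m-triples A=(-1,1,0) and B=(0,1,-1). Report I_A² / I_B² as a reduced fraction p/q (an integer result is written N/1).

1/3

l's match ⇒ only the (l;m) 3-j factors differ between A and B.
A: triangle coeff Δ(1,1,2) = 1/30; Σ_t [0,0]: t=0:+1/4 = 1/4; (3j)²=1/30 [(1 1 2; -1 1 0)], sign=+1
B: triangle coeff Δ(1,1,2) = 1/30; Σ_t [0,0]: t=0:+1/2 = 1/2; (3j)²=1/10 [(1 1 2; 0 1 -1)], sign=-1
I_A²/I_B² = (1/30)/(1/10) = 1/3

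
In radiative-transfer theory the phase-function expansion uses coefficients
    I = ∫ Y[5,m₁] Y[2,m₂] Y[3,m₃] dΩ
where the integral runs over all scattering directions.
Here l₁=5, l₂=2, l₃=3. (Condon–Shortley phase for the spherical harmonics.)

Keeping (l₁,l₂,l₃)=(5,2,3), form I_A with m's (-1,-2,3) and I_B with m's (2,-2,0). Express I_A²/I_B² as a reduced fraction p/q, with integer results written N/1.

1/35

l's match ⇒ only the (l;m) 3-j factors differ between A and B.
A: triangle coeff Δ(5,2,3) = 1/2310; Σ_t [0,0]: t=0:+1/17280 = 1/17280; (3j)²=1/2310 [(5 2 3; -1 -2 3)], sign=+1
B: triangle coeff Δ(5,2,3) = 1/2310; Σ_t [0,0]: t=0:+1/864 = 1/864; (3j)²=1/66 [(5 2 3; 2 -2 0)], sign=-1
I_A²/I_B² = (1/2310)/(1/66) = 1/35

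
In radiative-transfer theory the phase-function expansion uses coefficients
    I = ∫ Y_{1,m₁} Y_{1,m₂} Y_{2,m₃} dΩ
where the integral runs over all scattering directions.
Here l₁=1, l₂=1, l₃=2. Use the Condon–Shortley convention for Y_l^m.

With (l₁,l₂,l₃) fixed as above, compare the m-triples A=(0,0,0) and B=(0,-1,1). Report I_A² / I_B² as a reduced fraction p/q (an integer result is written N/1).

Shared (l₁,l₂,l₃)=(1,1,2): N and (l;000)² cancel in I_A²/I_B².
A: Δ = 0!·2!·2!/5! = 1/30; Racah Σ t=0..0: t=0:+1/1 = 1/1; ⇒ 3j(1 1 2; 0 0 0)² = 2/15, sgn +1
B: Δ = 0!·2!·2!/5! = 1/30; Racah Σ t=0..0: t=0:+1/2 = 1/2; ⇒ 3j(1 1 2; 0 -1 1)² = 1/10, sgn -1
I_A²/I_B² = (2/15)/(1/10) = 4/3

4/3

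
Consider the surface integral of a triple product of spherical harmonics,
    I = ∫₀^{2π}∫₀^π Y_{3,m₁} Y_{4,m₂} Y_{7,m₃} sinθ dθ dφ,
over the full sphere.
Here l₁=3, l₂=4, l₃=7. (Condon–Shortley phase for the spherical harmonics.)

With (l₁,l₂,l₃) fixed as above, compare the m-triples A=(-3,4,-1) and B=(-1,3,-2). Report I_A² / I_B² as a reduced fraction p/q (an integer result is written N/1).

l's match ⇒ only the (l;m) 3-j factors differ between A and B.
A: triangle coeff Δ(3,4,7) = 1/45045; Σ_t [0,0]: t=0:+1/29030400 = 1/29030400; (3j)²=1/45045 [(3 4 7; -3 4 -1)], sign=+1
B: triangle coeff Δ(3,4,7) = 1/45045; Σ_t [0,0]: t=0:+1/241920 = 1/241920; (3j)²=4/1001 [(3 4 7; -1 3 -2)], sign=-1
I_A²/I_B² = (1/45045)/(4/1001) = 1/180

1/180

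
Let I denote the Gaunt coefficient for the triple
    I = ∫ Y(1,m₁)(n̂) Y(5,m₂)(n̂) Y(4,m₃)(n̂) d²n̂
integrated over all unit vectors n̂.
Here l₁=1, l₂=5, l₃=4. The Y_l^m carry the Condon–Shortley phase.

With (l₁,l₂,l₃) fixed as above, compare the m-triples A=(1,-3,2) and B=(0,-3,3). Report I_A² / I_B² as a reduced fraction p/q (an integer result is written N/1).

Same 1,5,4: normalisation and zero-m 3j drop out of the ratio.
A: Δ: 2! 0! 8! / 11! → 1/495; sum: t=0:+1/2880 = 1/2880; 3j²(1 5 4; 1 -3 2) = Δ·Π!·Σ² = 28/495  (sign +1)
B: Δ: 2! 0! 8! / 11! → 1/495; sum: t=1:−1/5040 = -1/5040; 3j²(1 5 4; 0 -3 3) = Δ·Π!·Σ² = 16/495  (sign +1)
I_A²/I_B² = (28/495)/(16/495) = 7/4

7/4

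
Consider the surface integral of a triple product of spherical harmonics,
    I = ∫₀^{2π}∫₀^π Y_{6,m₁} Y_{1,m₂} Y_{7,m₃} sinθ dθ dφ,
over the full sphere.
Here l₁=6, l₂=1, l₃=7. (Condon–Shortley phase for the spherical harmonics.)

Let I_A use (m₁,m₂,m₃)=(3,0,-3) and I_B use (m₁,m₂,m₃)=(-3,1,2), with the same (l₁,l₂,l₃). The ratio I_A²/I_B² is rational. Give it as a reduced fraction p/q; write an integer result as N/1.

4/1

Shared (l₁,l₂,l₃)=(6,1,7): N and (l;000)² cancel in I_A²/I_B².
A: Δ = 0!·12!·2!/15! = 1/1365; Racah Σ t=0..0: t=0:+1/2177280 = 1/2177280; ⇒ 3j(6 1 7; 3 0 -3)² = 8/273, sgn +1
B: Δ = 0!·12!·2!/15! = 1/1365; Racah Σ t=0..0: t=0:+1/4354560 = 1/4354560; ⇒ 3j(6 1 7; -3 1 2)² = 2/273, sgn -1
I_A²/I_B² = (8/273)/(2/273) = 4/1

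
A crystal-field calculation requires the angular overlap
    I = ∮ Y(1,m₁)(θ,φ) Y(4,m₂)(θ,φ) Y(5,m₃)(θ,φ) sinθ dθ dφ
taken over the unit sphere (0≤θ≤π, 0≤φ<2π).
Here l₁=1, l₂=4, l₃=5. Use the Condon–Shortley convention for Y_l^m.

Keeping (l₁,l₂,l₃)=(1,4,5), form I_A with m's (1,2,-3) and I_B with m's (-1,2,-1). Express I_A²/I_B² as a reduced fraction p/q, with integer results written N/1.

Shared (l₁,l₂,l₃)=(1,4,5): N and (l;000)² cancel in I_A²/I_B².
A: Δ = 0!·2!·8!/11! = 1/495; Racah Σ t=0..0: t=0:+1/2880 = 1/2880; ⇒ 3j(1 4 5; 1 2 -3)² = 28/495, sgn +1
B: Δ = 0!·2!·8!/11! = 1/495; Racah Σ t=0..0: t=0:+1/2880 = 1/2880; ⇒ 3j(1 4 5; -1 2 -1)² = 2/165, sgn +1
I_A²/I_B² = (28/495)/(2/165) = 14/3

14/3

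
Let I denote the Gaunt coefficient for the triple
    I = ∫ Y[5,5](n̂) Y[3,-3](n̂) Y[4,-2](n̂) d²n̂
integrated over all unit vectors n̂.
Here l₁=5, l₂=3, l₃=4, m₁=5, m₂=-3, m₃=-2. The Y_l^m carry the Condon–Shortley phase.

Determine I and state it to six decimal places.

0.138791

Checks pass: Σm=0; 12 even; l₃=4∈[2,8].
(2·5+1)(2·3+1)(2·4+1) = 693
Δ: 4! 6! 2! / 13! → 1/180180
sum: t=1:−1/576 t=2:+1/144 t=3:−1/576 = 1/288
3j²(5 3 4; 0 0 0) = Δ·Π!·Σ² = 20/1001  (sign +1)
sum: t=0:+1/34560 = 1/34560
3j²(5 3 4; 5 -3 -2) = Δ·Π!·Σ² = 5/286  (sign +1)
combine: 4πI² = 693·20/1001·5/286 = 450/1859
take √, sign +1: I = 0.13879110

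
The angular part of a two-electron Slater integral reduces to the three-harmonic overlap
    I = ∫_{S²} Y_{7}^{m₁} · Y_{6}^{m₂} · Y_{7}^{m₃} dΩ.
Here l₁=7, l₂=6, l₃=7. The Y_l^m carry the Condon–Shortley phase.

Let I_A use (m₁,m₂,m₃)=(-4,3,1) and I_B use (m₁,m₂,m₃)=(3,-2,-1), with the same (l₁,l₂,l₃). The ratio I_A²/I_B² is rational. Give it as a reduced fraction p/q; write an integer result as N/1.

Shared (l₁,l₂,l₃)=(7,6,7): N and (l;000)² cancel in I_A²/I_B².
A: Δ = 6!·8!·6!/21! = 1/2444321880; Racah Σ t=3..6: t=3:−1/1045094400 t=4:+1/29030400 t=5:−1/8294400 t=6:+1/18662400 = -1/29859840; ⇒ 3j(7 6 7; -4 3 1)² = 175/25194, sgn -1
B: Δ = 6!·8!·6!/21! = 1/2444321880; Racah Σ t=0..4: t=0:+1/19906560 t=1:−1/3110400 t=2:+1/3317760 t=3:−1/21772800 t=4:+1/1393459200 = -1/66355200; ⇒ 3j(7 6 7; 3 -2 -1)² = 21/92378, sgn -1
I_A²/I_B² = (175/25194)/(21/92378) = 275/9

275/9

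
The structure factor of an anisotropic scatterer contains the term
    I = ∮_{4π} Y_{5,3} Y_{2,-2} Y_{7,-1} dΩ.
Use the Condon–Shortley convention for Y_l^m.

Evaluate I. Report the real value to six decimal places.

-0.043890

Rules hold: Σm=0, L=14 even, 3≤7≤7.
N = 11·5·15 = 825
Δ = 0!·10!·4!/15! = 1/15015
Racah Σ t=0..0: t=0:+1/57600 = 1/57600
⇒ 3j(5 2 7; 0 0 0)² = 21/715, sgn -1
Racah Σ t=0..0: t=0:+1/1935360 = 1/1935360
⇒ 3j(5 2 7; 3 -2 -1)² = 1/1001, sgn +1
4πI² = N·(3j₀)²·(3jₘ)² = 45/1859
I = -1·√(0.0242066/4π) = -0.04388960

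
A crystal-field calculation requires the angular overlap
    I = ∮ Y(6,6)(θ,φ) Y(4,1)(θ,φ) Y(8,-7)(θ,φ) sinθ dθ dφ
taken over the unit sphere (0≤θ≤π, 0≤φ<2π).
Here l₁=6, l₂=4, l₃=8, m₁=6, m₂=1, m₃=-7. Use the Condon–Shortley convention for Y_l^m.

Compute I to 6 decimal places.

m-sum 0 ✓  L=18 even ✓  2≤8≤10 ✓
Π(2lᵢ+1) = 13×9×17 = 1989
triangle coeff Δ(6,4,8) = 1/23279256
Σ_t [0,2]: t=0:+1/1658880 t=1:−1/518400 t=2:+1/1658880 = -1/1382400
(3j)²=504/46189 [(6 4 8; 0 0 0)], sign=-1
Σ_t [0,0]: t=0:+1/870912000 = 1/870912000
(3j)²=33/1292 [(6 4 8; 6 1 -7)], sign=-1
⇒ 4πI² = 3402/6137
I = (+1)√(3402/6137/(4π)) = 0.21003137

0.210031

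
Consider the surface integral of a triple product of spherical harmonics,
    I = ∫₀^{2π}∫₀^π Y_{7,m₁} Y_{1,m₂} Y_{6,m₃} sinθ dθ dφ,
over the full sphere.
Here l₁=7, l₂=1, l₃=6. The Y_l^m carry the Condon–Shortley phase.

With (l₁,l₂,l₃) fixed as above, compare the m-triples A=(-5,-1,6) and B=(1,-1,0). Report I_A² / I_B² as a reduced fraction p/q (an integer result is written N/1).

1/28

l's match ⇒ only the (l;m) 3-j factors differ between A and B.
A: triangle coeff Δ(7,1,6) = 1/1365; Σ_t [0,0]: t=0:+1/958003200 = 1/958003200; (3j)²=1/1365 [(7 1 6; -5 -1 6)], sign=+1
B: triangle coeff Δ(7,1,6) = 1/1365; Σ_t [0,0]: t=0:+1/1036800 = 1/1036800; (3j)²=4/195 [(7 1 6; 1 -1 0)], sign=+1
I_A²/I_B² = (1/1365)/(4/195) = 1/28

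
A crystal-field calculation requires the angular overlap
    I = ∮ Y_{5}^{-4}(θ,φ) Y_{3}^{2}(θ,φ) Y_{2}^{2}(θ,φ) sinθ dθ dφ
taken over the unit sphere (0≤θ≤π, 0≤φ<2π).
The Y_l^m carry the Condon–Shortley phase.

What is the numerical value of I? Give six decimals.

Rules hold: Σm=0, L=10 even, 2≤2≤8.
N = 11·7·5 = 385
Δ = 6!·4!·0!/11! = 1/2310
Racah Σ t=3..3: t=3:−1/144 = -1/144
⇒ 3j(5 3 2; 0 0 0)² = 10/231, sgn -1
Racah Σ t=5..5: t=5:−1/2880 = -1/2880
⇒ 3j(5 3 2; -4 2 2)² = 3/55, sgn -1
4πI² = N·(3j₀)²·(3jₘ)² = 10/11
I = +1·√(0.909091/4π) = 0.26896683

0.268967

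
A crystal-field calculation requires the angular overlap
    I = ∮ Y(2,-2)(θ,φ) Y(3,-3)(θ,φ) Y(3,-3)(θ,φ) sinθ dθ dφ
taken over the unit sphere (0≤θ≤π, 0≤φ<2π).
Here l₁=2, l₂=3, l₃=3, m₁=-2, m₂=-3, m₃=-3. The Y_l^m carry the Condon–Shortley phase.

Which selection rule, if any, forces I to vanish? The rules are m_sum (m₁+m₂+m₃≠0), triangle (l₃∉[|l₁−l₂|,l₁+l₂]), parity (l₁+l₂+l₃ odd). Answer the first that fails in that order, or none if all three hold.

m_sum

m₁+m₂+m₃ = -2 − 3 − 3 = -8  ✗
triangle: |2−3|=1 ≤ l₃=3 ≤ 2+3=5
parity: l₁+l₂+l₃ = 8 is even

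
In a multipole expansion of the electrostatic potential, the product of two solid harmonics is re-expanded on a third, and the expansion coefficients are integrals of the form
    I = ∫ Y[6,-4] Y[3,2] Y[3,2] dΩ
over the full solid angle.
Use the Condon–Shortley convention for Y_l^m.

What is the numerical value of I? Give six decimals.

0.266131

m-sum 0 ✓  L=12 even ✓  3≤3≤9 ✓
Π(2lᵢ+1) = 13×7×7 = 637
triangle coeff Δ(6,3,3) = 1/12012
Σ_t [3,3]: t=3:−1/1296 = -1/1296
(3j)²=100/3003 [(6 3 3; 0 0 0)], sign=+1
Σ_t [5,5]: t=5:−1/14400 = -1/14400
(3j)²=6/143 [(6 3 3; -4 2 2)], sign=+1
⇒ 4πI² = 1400/1573
I = (+1)√(1400/1573/(4π)) = 0.26613055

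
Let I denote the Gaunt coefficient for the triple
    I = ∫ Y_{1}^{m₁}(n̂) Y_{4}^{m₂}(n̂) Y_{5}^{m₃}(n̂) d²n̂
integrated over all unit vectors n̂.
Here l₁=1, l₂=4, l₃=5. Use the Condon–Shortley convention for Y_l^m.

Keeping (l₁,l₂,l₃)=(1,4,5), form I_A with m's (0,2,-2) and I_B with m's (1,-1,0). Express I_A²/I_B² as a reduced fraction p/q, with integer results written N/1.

Same 1,4,5: normalisation and zero-m 3j drop out of the ratio.
A: Δ: 0! 2! 8! / 11! → 1/495; sum: t=0:+1/1440 = 1/1440; 3j²(1 4 5; 0 2 -2) = Δ·Π!·Σ² = 7/165  (sign -1)
B: Δ: 0! 2! 8! / 11! → 1/495; sum: t=0:+1/1440 = 1/1440; 3j²(1 4 5; 1 -1 0) = Δ·Π!·Σ² = 2/99  (sign -1)
I_A²/I_B² = (7/165)/(2/99) = 21/10

21/10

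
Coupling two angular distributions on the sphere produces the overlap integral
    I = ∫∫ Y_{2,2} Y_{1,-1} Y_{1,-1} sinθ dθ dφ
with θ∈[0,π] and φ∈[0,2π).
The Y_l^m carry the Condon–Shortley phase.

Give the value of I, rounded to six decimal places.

0.309019

Checks pass: Σm=0; 4 even; l₃=1∈[1,3].
(2·2+1)(2·1+1)(2·1+1) = 45
Δ: 2! 2! 0! / 5! → 1/30
sum: t=1:−1/1 = -1/1
3j²(2 1 1; 0 0 0) = Δ·Π!·Σ² = 2/15  (sign +1)
sum: t=0:+1/4 = 1/4
3j²(2 1 1; 2 -1 -1) = Δ·Π!·Σ² = 1/5  (sign +1)
combine: 4πI² = 45·2/15·1/5 = 6/5
take √, sign +1: I = 0.30901936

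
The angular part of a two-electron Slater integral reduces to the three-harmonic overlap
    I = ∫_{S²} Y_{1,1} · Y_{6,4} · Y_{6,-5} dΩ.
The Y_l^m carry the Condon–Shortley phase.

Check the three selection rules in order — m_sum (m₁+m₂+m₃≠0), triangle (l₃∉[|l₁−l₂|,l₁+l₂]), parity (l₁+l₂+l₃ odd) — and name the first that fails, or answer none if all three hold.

Σmᵢ = 0  ✓
l₃∈[|l₁−l₂|,l₁+l₂]=[5,7], have l₃=6  ✓
Σlᵢ = 13 ⇒ odd  ✗

parity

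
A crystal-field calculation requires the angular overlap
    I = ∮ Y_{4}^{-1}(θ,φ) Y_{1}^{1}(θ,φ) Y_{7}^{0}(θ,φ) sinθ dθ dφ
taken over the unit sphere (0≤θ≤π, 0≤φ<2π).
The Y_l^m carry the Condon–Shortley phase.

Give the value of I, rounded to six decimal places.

0.000000

triangle: need 3≤l₃≤5, have 7; I=0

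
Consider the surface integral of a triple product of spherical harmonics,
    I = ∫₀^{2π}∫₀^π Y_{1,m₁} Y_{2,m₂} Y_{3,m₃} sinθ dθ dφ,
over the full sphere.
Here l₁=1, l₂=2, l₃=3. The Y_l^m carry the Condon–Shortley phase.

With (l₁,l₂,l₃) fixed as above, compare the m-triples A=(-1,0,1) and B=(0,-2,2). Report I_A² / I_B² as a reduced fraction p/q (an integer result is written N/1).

6/5

Shared (l₁,l₂,l₃)=(1,2,3): N and (l;000)² cancel in I_A²/I_B².
A: Δ = 0!·2!·4!/7! = 1/105; Racah Σ t=0..0: t=0:+1/8 = 1/8; ⇒ 3j(1 2 3; -1 0 1)² = 2/35, sgn +1
B: Δ = 0!·2!·4!/7! = 1/105; Racah Σ t=0..0: t=0:+1/24 = 1/24; ⇒ 3j(1 2 3; 0 -2 2)² = 1/21, sgn -1
I_A²/I_B² = (2/35)/(1/21) = 6/5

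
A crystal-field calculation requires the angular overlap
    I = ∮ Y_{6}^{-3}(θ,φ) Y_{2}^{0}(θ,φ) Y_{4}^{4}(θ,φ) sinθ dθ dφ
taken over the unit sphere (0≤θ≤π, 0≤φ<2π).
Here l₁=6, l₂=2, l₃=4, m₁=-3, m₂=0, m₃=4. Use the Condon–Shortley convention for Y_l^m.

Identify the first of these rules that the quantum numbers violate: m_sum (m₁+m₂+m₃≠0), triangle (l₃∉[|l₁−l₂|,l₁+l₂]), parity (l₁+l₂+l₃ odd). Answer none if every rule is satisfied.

m₁+m₂+m₃ = -3 + 0 + 4 = 1  ✗
triangle: |6−2|=4 ≤ l₃=4 ≤ 6+2=8
parity: l₁+l₂+l₃ = 12 is even

m_sum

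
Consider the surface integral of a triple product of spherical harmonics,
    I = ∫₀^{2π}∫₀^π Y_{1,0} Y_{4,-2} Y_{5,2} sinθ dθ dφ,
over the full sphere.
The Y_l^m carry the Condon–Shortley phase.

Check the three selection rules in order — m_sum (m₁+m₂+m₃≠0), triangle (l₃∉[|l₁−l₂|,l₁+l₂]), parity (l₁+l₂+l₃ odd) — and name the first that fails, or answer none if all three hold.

Σmᵢ = 0  ✓
l₃∈[|l₁−l₂|,l₁+l₂]=[3,5], have l₃=5  ✓
Σlᵢ = 10 ⇒ even  ✓

none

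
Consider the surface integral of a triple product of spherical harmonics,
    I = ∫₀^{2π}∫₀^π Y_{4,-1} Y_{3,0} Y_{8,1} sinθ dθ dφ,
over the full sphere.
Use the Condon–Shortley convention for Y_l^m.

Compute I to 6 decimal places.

0.000000

l₃=8 ∉ [1,7] — triangle fails ⇒ I = 0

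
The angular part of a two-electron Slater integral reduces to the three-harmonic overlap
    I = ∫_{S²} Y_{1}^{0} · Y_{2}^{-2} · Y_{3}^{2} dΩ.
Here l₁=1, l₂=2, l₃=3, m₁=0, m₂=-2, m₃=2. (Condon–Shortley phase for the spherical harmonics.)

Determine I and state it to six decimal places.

Checks pass: Σm=0; 6 even; l₃=3∈[1,3].
(2·1+1)(2·2+1)(2·3+1) = 105
Δ: 0! 2! 4! / 7! → 1/105
sum: t=0:+1/4 = 1/4
3j²(1 2 3; 0 0 0) = Δ·Π!·Σ² = 3/35  (sign -1)
sum: t=0:+1/24 = 1/24
3j²(1 2 3; 0 -2 2) = Δ·Π!·Σ² = 1/21  (sign -1)
combine: 4πI² = 105·3/35·1/21 = 3/7
take √, sign +1: I = 0.18467439

0.184674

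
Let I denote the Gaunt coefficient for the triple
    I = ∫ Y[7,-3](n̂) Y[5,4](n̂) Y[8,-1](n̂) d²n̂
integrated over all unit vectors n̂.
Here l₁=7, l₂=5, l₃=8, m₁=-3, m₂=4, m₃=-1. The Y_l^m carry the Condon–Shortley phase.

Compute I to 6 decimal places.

-0.138190

m-sum 0 ✓  L=20 even ✓  2≤8≤12 ✓
Π(2lᵢ+1) = 15×11×17 = 2805
triangle coeff Δ(7,5,8) = 1/814773960
Σ_t [0,4]: t=0:+1/87091200 t=1:−1/4976640 t=2:+1/2073600 t=3:−1/4976640 t=4:+1/87091200 = 1/9676800
(3j)²=360/46189 [(7 5 8; 0 0 0)], sign=+1
Σ_t [3,4]: t=3:−1/130636800 t=4:+1/49766400 = 13/1045094400
(3j)²=39/3553 [(7 5 8; -3 4 -1)], sign=-1
⇒ 4πI² = 16200/67507
I = (-1)√(16200/67507/(4π)) = -0.13819049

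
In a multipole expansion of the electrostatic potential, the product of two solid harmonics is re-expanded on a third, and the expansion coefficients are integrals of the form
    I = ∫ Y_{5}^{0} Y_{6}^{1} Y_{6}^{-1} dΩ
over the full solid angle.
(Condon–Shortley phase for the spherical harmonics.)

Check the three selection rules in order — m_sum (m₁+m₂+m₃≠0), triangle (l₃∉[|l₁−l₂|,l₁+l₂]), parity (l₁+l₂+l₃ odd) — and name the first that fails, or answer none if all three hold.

parity

m₁+m₂+m₃ = 0 + 1 − 1 = 0  ✓
triangle: |5−6|=1 ≤ l₃=6 ≤ 5+6=11  ✓
parity: l₁+l₂+l₃ = 17 is odd  ✗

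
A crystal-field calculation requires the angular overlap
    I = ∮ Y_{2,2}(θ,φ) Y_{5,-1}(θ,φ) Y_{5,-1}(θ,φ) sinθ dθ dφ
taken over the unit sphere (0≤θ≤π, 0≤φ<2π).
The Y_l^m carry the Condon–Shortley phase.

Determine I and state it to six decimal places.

0.198089

m-sum 0 ✓  L=12 even ✓  3≤5≤7 ✓
Π(2lᵢ+1) = 5×11×11 = 605
triangle coeff Δ(2,5,5) = 1/38610
Σ_t [0,2]: t=0:+1/2880 t=1:−1/576 t=2:+1/2880 = -1/960
(3j)²=10/429 [(2 5 5; 0 0 0)], sign=+1
Σ_t [0,0]: t=0:+1/2304 = 1/2304
(3j)²=5/143 [(2 5 5; 2 -1 -1)], sign=+1
⇒ 4πI² = 250/507
I = (+1)√(250/507/(4π)) = 0.19808933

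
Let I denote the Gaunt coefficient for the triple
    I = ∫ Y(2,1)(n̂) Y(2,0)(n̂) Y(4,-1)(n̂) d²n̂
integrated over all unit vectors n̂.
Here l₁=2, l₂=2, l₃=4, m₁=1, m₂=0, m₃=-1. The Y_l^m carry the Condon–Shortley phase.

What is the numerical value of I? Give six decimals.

-0.220728

Rules hold: Σm=0, L=8 even, 0≤4≤4.
N = 5·5·9 = 225
Δ = 0!·4!·4!/9! = 1/630
Racah Σ t=0..0: t=0:+1/16 = 1/16
⇒ 3j(2 2 4; 0 0 0)² = 2/35, sgn +1
Racah Σ t=0..0: t=0:+1/24 = 1/24
⇒ 3j(2 2 4; 1 0 -1)² = 1/21, sgn -1
4πI² = N·(3j₀)²·(3jₘ)² = 30/49
I = -1·√(0.612245/4π) = -0.22072812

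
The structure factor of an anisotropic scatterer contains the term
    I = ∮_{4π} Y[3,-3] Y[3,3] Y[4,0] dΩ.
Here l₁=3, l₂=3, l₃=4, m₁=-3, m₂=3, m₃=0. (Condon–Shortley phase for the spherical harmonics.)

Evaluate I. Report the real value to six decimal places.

Rules hold: Σm=0, L=10 even, 0≤4≤6.
N = 7·7·9 = 441
Δ = 2!·4!·4!/11! = 1/34650
Racah Σ t=0..2: t=0:+1/72 t=1:−1/16 t=2:+1/72 = -5/144
⇒ 3j(3 3 4; 0 0 0)² = 2/77, sgn -1
Racah Σ t=2..2: t=2:+1/1152 = 1/1152
⇒ 3j(3 3 4; -3 3 0)² = 1/154, sgn +1
4πI² = N·(3j₀)²·(3jₘ)² = 9/121
I = -1·√(0.0743802/4π) = -0.07693494

-0.076935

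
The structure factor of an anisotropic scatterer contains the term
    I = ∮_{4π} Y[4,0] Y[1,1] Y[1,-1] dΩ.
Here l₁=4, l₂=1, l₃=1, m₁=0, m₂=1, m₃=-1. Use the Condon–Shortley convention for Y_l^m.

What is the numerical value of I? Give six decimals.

|4−1|≤1≤4+1 violated ⇒ I = 0

0.000000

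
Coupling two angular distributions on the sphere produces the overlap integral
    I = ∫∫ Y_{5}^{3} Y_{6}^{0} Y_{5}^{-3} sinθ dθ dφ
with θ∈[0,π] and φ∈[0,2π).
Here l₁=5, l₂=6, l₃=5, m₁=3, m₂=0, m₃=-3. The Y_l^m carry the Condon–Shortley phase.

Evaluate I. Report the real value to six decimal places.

0.088978

m-sum 0 ✓  L=16 even ✓  1≤5≤11 ✓
Π(2lᵢ+1) = 11×13×11 = 1573
triangle coeff Δ(5,6,5) = 1/28588560
Σ_t [1,5]: t=1:−1/345600 t=2:+1/13824 t=3:−1/5184 t=4:+1/13824 t=5:−1/345600 = -7/129600
(3j)²=80/7293 [(5 6 5; 0 0 0)], sign=+1
Σ_t [0,2]: t=0:+1/2073600 t=1:−1/86400 t=2:+1/55296 = 29/4147200
(3j)²=841/145860 [(5 6 5; 3 0 -3)], sign=+1
⇒ 4πI² = 3364/33813
I = (+1)√(3364/33813/(4π)) = 0.08897771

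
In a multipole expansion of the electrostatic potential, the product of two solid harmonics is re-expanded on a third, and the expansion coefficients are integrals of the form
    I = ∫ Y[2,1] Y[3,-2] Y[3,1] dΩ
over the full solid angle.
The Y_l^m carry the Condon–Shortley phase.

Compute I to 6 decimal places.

m-sum 0 ✓  L=8 even ✓  1≤3≤5 ✓
Π(2lᵢ+1) = 5×7×7 = 245
triangle coeff Δ(2,3,3) = 1/3780
Σ_t [0,2]: t=0:+1/24 t=1:−1/4 t=2:+1/24 = -1/6
(3j)²=4/105 [(2 3 3; 0 0 0)], sign=+1
Σ_t [0,1]: t=0:+1/12 t=1:−1/48 = 1/16
(3j)²=1/28 [(2 3 3; 1 -2 1)], sign=+1
⇒ 4πI² = 1/3
I = (+1)√(1/3/(4π)) = 0.16286750

0.162868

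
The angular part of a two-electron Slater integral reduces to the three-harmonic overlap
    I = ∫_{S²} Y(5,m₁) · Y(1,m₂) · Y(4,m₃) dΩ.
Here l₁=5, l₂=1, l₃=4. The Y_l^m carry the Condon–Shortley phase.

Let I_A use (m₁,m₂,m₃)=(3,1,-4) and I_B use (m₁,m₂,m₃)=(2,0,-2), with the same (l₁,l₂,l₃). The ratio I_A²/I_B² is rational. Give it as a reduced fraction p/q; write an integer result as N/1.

l's match ⇒ only the (l;m) 3-j factors differ between A and B.
A: triangle coeff Δ(5,1,4) = 1/495; Σ_t [2,2]: t=2:+1/80640 = 1/80640; (3j)²=1/495 [(5 1 4; 3 1 -4)], sign=+1
B: triangle coeff Δ(5,1,4) = 1/495; Σ_t [1,1]: t=1:−1/1440 = -1/1440; (3j)²=7/165 [(5 1 4; 2 0 -2)], sign=-1
I_A²/I_B² = (1/495)/(7/165) = 1/21

1/21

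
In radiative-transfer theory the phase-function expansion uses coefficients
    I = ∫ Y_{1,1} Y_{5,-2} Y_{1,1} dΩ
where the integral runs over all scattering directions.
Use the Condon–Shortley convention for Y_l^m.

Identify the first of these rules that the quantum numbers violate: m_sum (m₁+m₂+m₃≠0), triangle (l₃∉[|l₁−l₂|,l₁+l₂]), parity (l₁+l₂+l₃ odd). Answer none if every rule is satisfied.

triangle

Σmᵢ = 0  ✓
l₃∈[|l₁−l₂|,l₁+l₂]=[4,6], have l₃=1  ✗
Σlᵢ = 7 ⇒ odd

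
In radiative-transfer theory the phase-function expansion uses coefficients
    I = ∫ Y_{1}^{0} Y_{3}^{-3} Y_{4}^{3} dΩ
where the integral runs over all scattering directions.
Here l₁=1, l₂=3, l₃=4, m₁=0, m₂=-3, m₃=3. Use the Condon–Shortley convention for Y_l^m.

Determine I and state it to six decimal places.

Rules hold: Σm=0, L=8 even, 2≤4≤4.
N = 3·7·9 = 189
Δ = 0!·2!·6!/9! = 1/252
Racah Σ t=0..0: t=0:+1/36 = 1/36
⇒ 3j(1 3 4; 0 0 0)² = 4/63, sgn +1
Racah Σ t=0..0: t=0:+1/720 = 1/720
⇒ 3j(1 3 4; 0 -3 3)² = 1/36, sgn -1
4πI² = N·(3j₀)²·(3jₘ)² = 1/3
I = -1·√(0.333333/4π) = -0.16286750

-0.162868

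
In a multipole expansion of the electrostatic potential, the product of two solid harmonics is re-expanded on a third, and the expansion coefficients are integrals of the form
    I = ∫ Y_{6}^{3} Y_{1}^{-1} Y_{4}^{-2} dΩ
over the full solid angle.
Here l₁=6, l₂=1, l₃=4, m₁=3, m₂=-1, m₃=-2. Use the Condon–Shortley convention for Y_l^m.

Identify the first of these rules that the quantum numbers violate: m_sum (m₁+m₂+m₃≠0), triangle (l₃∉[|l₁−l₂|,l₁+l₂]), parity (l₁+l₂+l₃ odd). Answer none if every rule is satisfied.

Σmᵢ = 0  ✓
l₃∈[|l₁−l₂|,l₁+l₂]=[5,7], have l₃=4  ✗
Σlᵢ = 11 ⇒ odd

triangle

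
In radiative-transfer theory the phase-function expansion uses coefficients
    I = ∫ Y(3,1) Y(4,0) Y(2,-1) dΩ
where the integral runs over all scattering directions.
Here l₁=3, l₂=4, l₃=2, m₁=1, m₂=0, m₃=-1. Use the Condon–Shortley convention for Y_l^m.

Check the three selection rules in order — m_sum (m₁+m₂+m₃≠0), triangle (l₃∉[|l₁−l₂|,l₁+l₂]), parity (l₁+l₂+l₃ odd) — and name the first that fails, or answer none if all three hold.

azimuthal sum: 1 + 0 − 1 = 0  ✓
1 ≤ 2 ≤ 7 (triangle on l)  ✓
L = 3 + 4 + 2 = 9 (odd)  ✗

parity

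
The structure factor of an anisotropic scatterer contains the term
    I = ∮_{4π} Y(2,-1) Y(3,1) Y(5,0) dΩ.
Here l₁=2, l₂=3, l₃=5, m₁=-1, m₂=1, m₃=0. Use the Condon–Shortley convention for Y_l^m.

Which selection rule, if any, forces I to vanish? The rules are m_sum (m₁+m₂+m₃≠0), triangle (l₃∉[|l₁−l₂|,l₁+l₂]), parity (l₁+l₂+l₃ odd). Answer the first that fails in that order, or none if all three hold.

none

azimuthal sum: -1 + 1 + 0 = 0  ✓
1 ≤ 5 ≤ 5 (triangle on l)  ✓
L = 2 + 3 + 5 = 10 (even)  ✓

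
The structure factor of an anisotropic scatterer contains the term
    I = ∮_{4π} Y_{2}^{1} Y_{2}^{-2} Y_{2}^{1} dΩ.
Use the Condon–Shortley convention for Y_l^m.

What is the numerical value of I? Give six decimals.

0.220728

m-sum 0 ✓  L=6 even ✓  0≤2≤4 ✓
Π(2lᵢ+1) = 5×5×5 = 125
triangle coeff Δ(2,2,2) = 1/630
Σ_t [0,2]: t=0:+1/8 t=1:−1/1 t=2:+1/8 = -3/4
(3j)²=2/35 [(2 2 2; 0 0 0)], sign=-1
Σ_t [0,0]: t=0:+1/4 = 1/4
(3j)²=3/35 [(2 2 2; 1 -2 1)], sign=-1
⇒ 4πI² = 30/49
I = (+1)√(30/49/(4π)) = 0.22072812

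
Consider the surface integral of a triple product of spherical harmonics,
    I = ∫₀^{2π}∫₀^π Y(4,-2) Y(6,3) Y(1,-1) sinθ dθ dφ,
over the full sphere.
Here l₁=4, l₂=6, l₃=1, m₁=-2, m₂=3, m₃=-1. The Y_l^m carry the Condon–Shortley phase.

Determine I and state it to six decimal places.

0.000000

l₃=1 ∉ [2,10] — triangle fails ⇒ I = 0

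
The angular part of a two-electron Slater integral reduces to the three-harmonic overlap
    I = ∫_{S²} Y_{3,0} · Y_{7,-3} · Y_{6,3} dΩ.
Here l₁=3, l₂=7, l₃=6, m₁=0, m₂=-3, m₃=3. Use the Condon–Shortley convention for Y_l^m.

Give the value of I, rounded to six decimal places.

Checks pass: Σm=0; 16 even; l₃=6∈[4,10].
(2·3+1)(2·7+1)(2·6+1) = 1365
Δ: 4! 2! 10! / 17! → 1/2042040
sum: t=1:−1/207360 t=2:+1/57600 t=3:−1/207360 = 1/129600
3j²(3 7 6; 0 0 0) = Δ·Π!·Σ² = 168/12155  (sign +1)
sum: t=1:−1/362880 t=2:+1/322560 t=3:−1/4354560 = 1/8709120
3j²(3 7 6; 0 -3 3) = Δ·Π!·Σ² = 3/68068  (sign -1)
combine: 4πI² = 1365·168/12155·3/68068 = 378/454597
take √, sign -1: I = -0.00813444

-0.008134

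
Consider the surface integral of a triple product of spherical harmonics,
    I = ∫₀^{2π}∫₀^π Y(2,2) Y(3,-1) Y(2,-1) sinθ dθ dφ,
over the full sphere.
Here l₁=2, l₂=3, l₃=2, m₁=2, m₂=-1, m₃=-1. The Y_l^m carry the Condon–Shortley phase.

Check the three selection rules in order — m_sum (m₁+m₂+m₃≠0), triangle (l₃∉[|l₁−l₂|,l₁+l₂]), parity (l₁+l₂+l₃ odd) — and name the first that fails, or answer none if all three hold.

azimuthal sum: 2 − 1 − 1 = 0  ✓
1 ≤ 2 ≤ 5 (triangle on l)  ✓
L = 2 + 3 + 2 = 7 (odd)  ✗

parity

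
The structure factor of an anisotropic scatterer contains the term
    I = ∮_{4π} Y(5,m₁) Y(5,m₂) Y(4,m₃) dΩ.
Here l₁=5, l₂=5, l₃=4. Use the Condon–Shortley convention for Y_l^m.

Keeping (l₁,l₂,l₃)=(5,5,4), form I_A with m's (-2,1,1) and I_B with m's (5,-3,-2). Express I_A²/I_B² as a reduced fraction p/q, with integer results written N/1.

35/72

Same 5,5,4: normalisation and zero-m 3j drop out of the ratio.
A: Δ: 6! 4! 4! / 15! → 1/3153150; sum: t=3:−1/5184 t=4:+1/1152 t=5:−1/2880 t=6:+1/103680 = 7/20736; 3j²(5 5 4; -2 1 1) = Δ·Π!·Σ² = 35/2574  (sign -1)
B: Δ: 6! 4! 4! / 15! → 1/3153150; sum: t=0:+1/69120 = 1/69120; 3j²(5 5 4; 5 -3 -2) = Δ·Π!·Σ² = 4/143  (sign +1)
I_A²/I_B² = (35/2574)/(4/143) = 35/72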